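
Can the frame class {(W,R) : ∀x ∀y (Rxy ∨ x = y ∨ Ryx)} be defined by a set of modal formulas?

If a class were modally definable it would be closed under disjoint unions (Goldblatt–Thomason).
Take 3 disjoint single-world reflexive frames: each is trivially connected, but their disjoint union has 3 worlds with no edge between distinct components, so it is not connected.
So the class is not modally definable.

Not definable by any modal formula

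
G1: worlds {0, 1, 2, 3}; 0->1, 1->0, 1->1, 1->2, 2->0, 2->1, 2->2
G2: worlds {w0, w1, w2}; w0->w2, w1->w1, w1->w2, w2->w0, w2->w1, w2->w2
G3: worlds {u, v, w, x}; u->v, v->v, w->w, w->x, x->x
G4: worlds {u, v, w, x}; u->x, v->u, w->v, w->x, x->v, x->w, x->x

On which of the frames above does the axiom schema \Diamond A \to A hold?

The schema corresponds to a generalized confluence (Geach) condition: \forall x \forall y (xRy \to \exists w (y = w \wedge x = w)).
G1: fails — 0R1 but 1 ≠ 0.
G2: fails — w0Rw2 but w2 ≠ w0.
G3: fails — uRv but v ≠ u.
G4: fails — uRx but x ≠ u.

none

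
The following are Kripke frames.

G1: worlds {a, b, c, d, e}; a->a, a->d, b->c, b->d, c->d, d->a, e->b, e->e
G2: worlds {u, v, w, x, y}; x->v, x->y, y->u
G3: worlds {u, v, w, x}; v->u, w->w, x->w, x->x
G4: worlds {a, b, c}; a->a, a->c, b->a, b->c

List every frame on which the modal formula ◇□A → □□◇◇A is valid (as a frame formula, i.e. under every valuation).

G3

This is the axiom for a generalized confluence (Geach) condition; its first-order frame correspondent is ∀x ∀y ∀z ((xRy ∧ xR²z) → ∃w (yRw ∧ zR²w)).
G1: fails — eRb, eR²c but no w with bRw and cR²w.
G2: fails — xRv, xR²u but no t with vRt and uR²t.
G3: holds.
G4: fails — aRa, aR²c but no w with aRw and cR²w.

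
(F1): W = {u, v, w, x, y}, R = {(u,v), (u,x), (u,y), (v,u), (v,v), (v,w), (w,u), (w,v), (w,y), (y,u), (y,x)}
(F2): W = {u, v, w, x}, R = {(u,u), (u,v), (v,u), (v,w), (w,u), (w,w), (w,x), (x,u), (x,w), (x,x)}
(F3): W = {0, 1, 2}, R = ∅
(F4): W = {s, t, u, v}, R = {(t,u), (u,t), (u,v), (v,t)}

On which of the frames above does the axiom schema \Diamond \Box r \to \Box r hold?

(F3)

Frame correspondent (Sahlqvist): \forall x \forall y \forall z (Rxy \wedge Rxz \to Ryz) — i.e. the Euclidean property.
(F1): fails — Ruv and Rux but not Rvx.
(F2): fails — Ruv and Ruv but not Rvv.
(F3): holds.
(F4): fails — Rtu and Rtu but not Ruu.
Valid on: (F3).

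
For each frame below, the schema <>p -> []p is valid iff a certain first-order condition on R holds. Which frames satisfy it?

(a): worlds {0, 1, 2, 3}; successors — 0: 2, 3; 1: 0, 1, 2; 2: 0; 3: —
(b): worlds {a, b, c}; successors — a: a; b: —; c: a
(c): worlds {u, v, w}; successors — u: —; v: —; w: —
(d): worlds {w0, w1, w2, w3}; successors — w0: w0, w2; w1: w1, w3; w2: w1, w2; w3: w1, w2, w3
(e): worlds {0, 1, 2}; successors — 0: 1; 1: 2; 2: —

The schema corresponds to partial functionality: forall x forall y forall z (Rxy & Rxz -> y = z).
(a): fails — 0 sees both 2 and 3.
(b): satisfies the condition.
(c): satisfies the condition.
(d): fails — w0 sees both w0 and w2.
(e): satisfies the condition.
Valid on: (b), (c), (e).

(b), (c), (e)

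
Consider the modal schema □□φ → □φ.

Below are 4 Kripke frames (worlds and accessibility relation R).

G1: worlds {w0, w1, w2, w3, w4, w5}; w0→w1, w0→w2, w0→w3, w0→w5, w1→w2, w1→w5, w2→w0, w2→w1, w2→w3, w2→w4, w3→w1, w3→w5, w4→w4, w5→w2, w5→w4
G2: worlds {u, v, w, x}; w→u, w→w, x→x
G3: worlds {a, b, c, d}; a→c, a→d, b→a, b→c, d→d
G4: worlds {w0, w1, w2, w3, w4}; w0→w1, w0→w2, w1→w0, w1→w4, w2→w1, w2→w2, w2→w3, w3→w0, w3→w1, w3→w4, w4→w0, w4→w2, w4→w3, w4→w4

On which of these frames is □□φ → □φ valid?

The schema corresponds to density: ∀x ∀y (Rxy → ∃z (Rxz ∧ Rzy)).
G1: fails — Rw1w5 but no z with Rw1z and Rzw5.
G2: satisfies the condition.
G3: fails — Rba but no z with Rbz and Rza.
G4: satisfies the condition.
Valid on: G2, G4.

G2, G4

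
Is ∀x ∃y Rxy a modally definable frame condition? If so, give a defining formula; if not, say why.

Definable; □r → ◇r defines it

This is a Sahlqvist condition; the D axiom □r → ◇r defines it.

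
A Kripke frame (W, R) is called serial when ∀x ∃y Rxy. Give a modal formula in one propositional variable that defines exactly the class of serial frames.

This is seriality; the standard corresponding axiom is D: □p → ◇p.
Suppose □p→◇p is valid. At any x set V(p)=W. Then □p at x, so ◇p at x, so x has a successor.

□p → ◇p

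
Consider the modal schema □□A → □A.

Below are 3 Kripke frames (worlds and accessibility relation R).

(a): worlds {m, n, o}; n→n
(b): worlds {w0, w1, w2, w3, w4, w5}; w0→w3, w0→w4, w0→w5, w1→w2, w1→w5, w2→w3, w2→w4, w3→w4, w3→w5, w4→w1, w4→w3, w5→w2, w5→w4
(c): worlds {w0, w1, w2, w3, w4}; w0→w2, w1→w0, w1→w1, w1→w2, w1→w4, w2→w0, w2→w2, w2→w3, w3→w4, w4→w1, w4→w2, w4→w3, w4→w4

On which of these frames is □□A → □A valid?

The schema corresponds to density: ∀x ∀y (Rxy → ∃z (Rxz ∧ Rzy)).
(a): holds.
(b): fails — Rw1w5 but no z with Rw1z and Rzw5.
(c): holds.

(a), (c)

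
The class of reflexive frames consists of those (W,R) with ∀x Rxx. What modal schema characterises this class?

This is reflexivity; the standard corresponding axiom is T: □s → s.
Suppose □s→s is valid. At any x set V(s)={w : Rxw}. Then □s holds at x, so s holds at x, i.e. Rxx.

□s → s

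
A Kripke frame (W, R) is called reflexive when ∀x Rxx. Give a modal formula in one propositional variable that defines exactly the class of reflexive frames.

□r → r

The condition is reflexivity. The T schema □r → r defines it.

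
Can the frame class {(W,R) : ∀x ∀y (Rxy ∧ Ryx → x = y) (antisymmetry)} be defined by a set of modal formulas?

Not modally definable

Any modally definable frame class is closed under surjective bounded morphisms.
The 4-cycle (worlds w0,w1,w2,w3 with w0→w1→w2→w3→w0) is antisymmetric. Sending even-indexed worlds to s and odd-indexed worlds to t is a surjective bounded morphism onto the two-world frame with s↔t, which is not antisymmetric.
So no modal formula (or set of formulas) defines exactly the antisymmetric frames.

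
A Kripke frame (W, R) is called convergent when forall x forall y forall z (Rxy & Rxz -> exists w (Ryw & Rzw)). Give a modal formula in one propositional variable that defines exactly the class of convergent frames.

◇□r → □◇r

This is convergence; the standard corresponding axiom is .2: ◇□r → □◇r.
Suppose ◇□r→□◇r is valid. Take Rxy, Rxz and set V(r)={w : Ryw}. Then □r at y so ◇□r at x, so □◇r at x, so ◇r at z, giving w with Rzw and Ryw.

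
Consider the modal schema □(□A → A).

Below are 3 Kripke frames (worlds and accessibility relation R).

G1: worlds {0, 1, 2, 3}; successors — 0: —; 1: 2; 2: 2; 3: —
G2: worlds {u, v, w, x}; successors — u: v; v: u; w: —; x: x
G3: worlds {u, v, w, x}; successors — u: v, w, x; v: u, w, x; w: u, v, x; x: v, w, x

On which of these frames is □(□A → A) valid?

G1

Frame correspondent (Sahlqvist): ∀x ∀y (Rxy → Ryy) — i.e. shift-reflexivity.
G1: holds.
G2: fails — Ruv but not Rvv.
G3: fails — Ruv but not Rvv.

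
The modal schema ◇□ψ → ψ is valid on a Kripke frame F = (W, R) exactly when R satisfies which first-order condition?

This is frame-equivalent to ψ → □◇ψ (substitute ¬ψ for ψ and contrapose).
Suppose ψ→□◇ψ is valid. Take Rxy and set V(ψ)={x}. Then ψ at x, so □◇ψ at x, so ◇ψ at y, so some z with Ryz has ψ; z=x, i.e. Ryx.
The converse is a direct semantic check.
Frame condition: ∀x ∀y (Rxy → Ryx).

Symmetry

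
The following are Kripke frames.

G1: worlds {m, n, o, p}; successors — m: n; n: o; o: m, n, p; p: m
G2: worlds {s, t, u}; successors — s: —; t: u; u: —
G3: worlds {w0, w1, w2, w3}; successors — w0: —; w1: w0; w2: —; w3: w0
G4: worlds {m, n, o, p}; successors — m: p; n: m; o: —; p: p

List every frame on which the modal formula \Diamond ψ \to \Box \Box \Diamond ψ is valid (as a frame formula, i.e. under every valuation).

The schema corresponds to a generalized confluence (Geach) condition: \forall x \forall y \forall z ((xRy \wedge x R^2 z) \to \exists w (y = w \wedge zRw)).
G1: fails — nRo, nR²m but no w with o=w and mRw.
G2: condition met.
G3: condition met.
G4: fails — nRm, nR²p but no w with m=w and pRw.

G2, G3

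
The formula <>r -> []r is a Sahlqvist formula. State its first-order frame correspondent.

partial functionality

Suppose ◇r→□r is valid. Take Rxy, Rxz and set V(r)={y}. Then ◇r at x, so □r at x, so r at z, i.e. z=y.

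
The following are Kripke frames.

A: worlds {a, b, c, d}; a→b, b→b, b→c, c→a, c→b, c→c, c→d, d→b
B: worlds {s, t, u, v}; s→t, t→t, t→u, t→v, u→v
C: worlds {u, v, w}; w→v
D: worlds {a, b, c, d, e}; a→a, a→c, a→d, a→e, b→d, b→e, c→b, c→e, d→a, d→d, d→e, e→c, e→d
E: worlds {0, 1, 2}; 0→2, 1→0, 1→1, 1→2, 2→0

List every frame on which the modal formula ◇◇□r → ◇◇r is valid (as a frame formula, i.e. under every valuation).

The schema corresponds to a generalized confluence (Geach) condition: ∀x ∀y (xR²y → ∃w (yRw ∧ xR²w)).
A: ✓.
B: fails — sR²v but no w with vRw and sR²w.
C: ✓.
D: ✓.
E: fails — 0R²0 but no w with 0Rw and 0R²w.

A, C, D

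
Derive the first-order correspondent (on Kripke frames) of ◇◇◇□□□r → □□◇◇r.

This is a Sahlqvist (Geach-type) schema ◇^3□^3r → □^2◇^2r.
Minimal-valuation argument: fix x; take any y with xR^3y and any z with xR^2z. Set V(r) to the set of worlds R-reachable from y in exactly 3 steps. Then □^3r holds at y, so the antecedent holds at x; validity forces ◇^2r at z, giving a w with zR^2w and yR^3w.
First-order correspondent: ∀x ∀y ∀z ((xR³y ∧ xR²z) → ∃w (yR³w ∧ zR²w)).

∀x ∀y ∀z ((xR³y ∧ xR²z) → ∃w (yR³w ∧ zR²w))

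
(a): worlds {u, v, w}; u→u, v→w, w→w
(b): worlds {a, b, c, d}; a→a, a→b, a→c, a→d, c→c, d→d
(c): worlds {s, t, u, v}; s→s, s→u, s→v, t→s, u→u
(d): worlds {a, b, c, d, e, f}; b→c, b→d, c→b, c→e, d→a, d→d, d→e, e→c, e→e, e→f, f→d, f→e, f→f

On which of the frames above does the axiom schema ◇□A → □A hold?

(a)

The schema corresponds to the Euclidean property: ∀x ∀y ∀z (Rxy ∧ Rxz → Ryz).
(a): ✓.
(b): fails — Rab and Rab but not Rbb.
(c): fails — Rsv and Rsv but not Rvv.
(d): fails — Rbc and Rbc but not Rcc.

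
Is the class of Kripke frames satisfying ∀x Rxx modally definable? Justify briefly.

Yes — defined by □r → r

Yes: it is reflexivity, defined by the T schema □r → r.
Suppose □r→r is valid. At any x set V(r)={w : Rxw}. Then □r holds at x, so r holds at x, i.e. Rxx.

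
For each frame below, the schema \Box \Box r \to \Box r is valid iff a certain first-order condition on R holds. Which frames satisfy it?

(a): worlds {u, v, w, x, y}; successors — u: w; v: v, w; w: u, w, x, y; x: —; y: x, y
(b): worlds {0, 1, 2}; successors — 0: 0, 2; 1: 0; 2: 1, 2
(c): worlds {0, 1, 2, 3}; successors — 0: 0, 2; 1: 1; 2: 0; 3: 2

(a), (b)

This is the axiom for density; its first-order frame correspondent is \forall x \forall y (Rxy \to \exists z (Rxz \wedge Rzy)).
(a): ✓.
(b): ✓.
(c): fails — R32 but no z with R3z and Rz2.
Valid on: (a), (b).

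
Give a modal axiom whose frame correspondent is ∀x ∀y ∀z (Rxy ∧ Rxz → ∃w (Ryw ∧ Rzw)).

◇□ψ → □◇ψ

A defining formula is ◇□ψ → □◇ψ (the .2 axiom).
Suppose ◇□ψ→□◇ψ is valid. Take Rxy, Rxz and set V(ψ)={w : Ryw}. Then □ψ at y so ◇□ψ at x, so □◇ψ at x, so ◇ψ at z, giving w with Rzw and Ryw.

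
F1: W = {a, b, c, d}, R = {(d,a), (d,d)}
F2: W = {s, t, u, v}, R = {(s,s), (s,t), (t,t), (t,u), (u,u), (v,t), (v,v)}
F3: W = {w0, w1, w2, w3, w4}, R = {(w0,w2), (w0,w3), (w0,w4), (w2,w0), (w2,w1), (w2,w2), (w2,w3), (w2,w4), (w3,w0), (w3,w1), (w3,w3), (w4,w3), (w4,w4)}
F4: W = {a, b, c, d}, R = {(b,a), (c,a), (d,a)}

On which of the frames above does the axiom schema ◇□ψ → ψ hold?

The schema corresponds to symmetry: ∀x ∀y (Rxy → Ryx).
F1: fails — Rda but not Rad.
F2: fails — Rvt but not Rtv.
F3: fails — Rw0w4 but not Rw4w0.
F4: fails — Rca but not Rac.
Valid on no frame.

none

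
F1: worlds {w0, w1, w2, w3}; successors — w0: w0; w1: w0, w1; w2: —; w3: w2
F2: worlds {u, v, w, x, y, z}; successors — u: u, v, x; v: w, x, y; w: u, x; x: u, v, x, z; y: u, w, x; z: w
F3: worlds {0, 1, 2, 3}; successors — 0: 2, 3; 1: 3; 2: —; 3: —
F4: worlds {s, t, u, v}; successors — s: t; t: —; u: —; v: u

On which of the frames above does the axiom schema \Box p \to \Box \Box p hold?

This is the axiom for transitivity; its first-order frame correspondent is \forall x \forall y \forall z (Rxy \wedge Ryz \to Rxz).
F1: holds.
F2: fails — Ruv and Rvw but not Ruw.
F3: holds.
F4: holds.
Valid on: F1, F3, F4.

F1, F3, F4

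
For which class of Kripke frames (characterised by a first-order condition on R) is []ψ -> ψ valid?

Suppose □ψ→ψ is valid. At any x set V(ψ)={w : Rxw}. Then □ψ holds at x, so ψ holds at x, i.e. Rxx.
Conversely, on a frame with reflexivity the schema holds at every world under every valuation.
So the correspondent is reflexivity.

reflexivity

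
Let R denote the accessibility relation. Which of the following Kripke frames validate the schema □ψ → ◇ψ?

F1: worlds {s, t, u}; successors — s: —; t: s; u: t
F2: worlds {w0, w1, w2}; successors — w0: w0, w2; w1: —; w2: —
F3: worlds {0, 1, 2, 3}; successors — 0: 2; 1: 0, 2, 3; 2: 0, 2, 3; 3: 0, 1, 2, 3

F3

This is the axiom for seriality; its first-order frame correspondent is ∀x ∃y Rxy.
F1: fails — world s has no successor.
F2: fails — world w1 has no successor.
F3: condition met.
Valid on: F3.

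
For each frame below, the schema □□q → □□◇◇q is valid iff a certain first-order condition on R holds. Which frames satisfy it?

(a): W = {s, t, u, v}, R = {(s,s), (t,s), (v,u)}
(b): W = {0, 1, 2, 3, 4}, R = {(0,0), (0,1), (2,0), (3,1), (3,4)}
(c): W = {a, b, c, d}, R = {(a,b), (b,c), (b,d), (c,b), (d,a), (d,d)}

(a), (c)

This is the axiom for a generalized confluence (Geach) condition; its first-order frame correspondent is ∀x ∀z (xR²z → ∃w (xR²w ∧ zR²w)).
(a): ✓.
(b): fails — 0R²1 but no w with 0R²w and 1R²w.
(c): ✓.
Valid on: (a), (c).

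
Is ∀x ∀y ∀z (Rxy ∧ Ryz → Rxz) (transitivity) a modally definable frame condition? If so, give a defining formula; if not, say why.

The condition is transitivity. A defining modal formula is □q → □□q.
Suppose □q→□□q is valid. Take Rxy, Ryz and set V(q)={w : Rxw}. Then □q at x, so □□q at x, so □q at y, so q at z, i.e. Rxz.

Definable; □q → □□q defines it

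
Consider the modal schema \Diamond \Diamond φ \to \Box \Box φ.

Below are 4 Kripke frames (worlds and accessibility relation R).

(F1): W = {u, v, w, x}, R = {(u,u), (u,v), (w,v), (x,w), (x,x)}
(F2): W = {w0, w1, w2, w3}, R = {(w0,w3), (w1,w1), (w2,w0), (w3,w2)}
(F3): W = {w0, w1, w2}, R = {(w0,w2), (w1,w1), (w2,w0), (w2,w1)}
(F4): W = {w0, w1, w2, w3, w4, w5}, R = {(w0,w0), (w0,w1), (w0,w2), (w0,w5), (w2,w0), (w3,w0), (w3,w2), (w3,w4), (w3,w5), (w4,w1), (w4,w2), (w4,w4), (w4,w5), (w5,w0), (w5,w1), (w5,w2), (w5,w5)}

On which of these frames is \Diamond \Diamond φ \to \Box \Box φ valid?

The schema corresponds to a generalized confluence (Geach) condition: \forall x \forall y \forall z ((x R^2 y \wedge x R^2 z) \to \exists w (y = w \wedge z = w)).
(F1): fails — uR²u, uR²v but u ≠ v.
(F2): ✓.
(F3): fails — w0R²w0, w0R²w1 but w0 ≠ w1.
(F4): fails — w0R²w0, w0R²w1 but w0 ≠ w1.
Valid on: (F2).

(F2)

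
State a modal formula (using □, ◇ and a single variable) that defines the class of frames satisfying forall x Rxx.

□r → r

The condition is reflexivity. The T schema □r → r defines it.
Suppose □r→r is valid. At any x set V(r)={w : Rxw}. Then □r holds at x, so r holds at x, i.e. Rxx.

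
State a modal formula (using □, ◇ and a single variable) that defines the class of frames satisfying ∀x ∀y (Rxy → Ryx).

r → □◇r

The condition is symmetry. The B schema r → □◇r defines it.
Suppose r→□◇r is valid. Take Rxy and set V(r)={x}. Then r at x, so □◇r at x, so ◇r at y, so some z with Ryz has r; z=x, i.e. Ryx.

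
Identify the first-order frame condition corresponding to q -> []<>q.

Symmetry

Suppose q→□◇q is valid. Take Rxy and set V(q)={x}. Then q at x, so □◇q at x, so ◇q at y, so some z with Ryz has q; z=x, i.e. Ryx.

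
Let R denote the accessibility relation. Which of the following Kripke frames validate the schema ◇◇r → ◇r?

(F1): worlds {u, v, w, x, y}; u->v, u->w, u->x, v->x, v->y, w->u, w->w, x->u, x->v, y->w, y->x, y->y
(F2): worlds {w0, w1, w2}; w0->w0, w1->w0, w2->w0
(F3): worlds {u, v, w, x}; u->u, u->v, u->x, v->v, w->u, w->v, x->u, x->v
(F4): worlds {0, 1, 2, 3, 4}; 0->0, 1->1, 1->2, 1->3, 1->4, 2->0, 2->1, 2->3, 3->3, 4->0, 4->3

The schema corresponds to transitivity: ∀x ∀y ∀z (Rxy ∧ Ryz → Rxz).
(F1): fails — Ruv and Rvy but not Ruy.
(F2): holds.
(F3): fails — Rwu and Rux but not Rwx.
(F4): fails — R12 and R20 but not R10.
Valid on: (F2).

(F2)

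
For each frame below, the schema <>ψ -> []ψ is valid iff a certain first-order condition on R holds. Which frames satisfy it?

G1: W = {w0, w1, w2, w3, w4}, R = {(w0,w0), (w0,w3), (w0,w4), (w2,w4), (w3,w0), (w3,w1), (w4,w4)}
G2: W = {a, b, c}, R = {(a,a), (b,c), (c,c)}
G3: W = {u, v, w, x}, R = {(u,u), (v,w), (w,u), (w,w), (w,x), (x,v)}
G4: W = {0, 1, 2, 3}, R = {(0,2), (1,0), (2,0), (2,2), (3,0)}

The schema corresponds to partial functionality: forall x forall y forall z (Rxy & Rxz -> y = z).
G1: fails — w0 sees both w0 and w3.
G2: ✓.
G3: fails — w sees both u and w.
G4: fails — 2 sees both 0 and 2.

G2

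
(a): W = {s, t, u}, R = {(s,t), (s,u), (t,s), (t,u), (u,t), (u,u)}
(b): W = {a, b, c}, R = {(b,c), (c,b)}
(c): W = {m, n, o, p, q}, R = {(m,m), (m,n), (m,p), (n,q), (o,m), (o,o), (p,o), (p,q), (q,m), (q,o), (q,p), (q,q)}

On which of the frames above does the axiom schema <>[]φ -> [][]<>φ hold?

(a)

This is the axiom for a generalized confluence (Geach) condition; its first-order frame correspondent is forall x forall y forall z ((xRy & x R^2 z) -> exists w (yRw & zRw)).
(a): satisfies the condition.
(b): fails — bRc, bR²b but no w with cRw and bRw.
(c): fails — mRm, mR²n but no w with mRw and nRw.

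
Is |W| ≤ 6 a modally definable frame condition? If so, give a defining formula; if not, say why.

Not modally definable

Any modally definable frame class is closed under disjoint unions.
Any modal formula valid on each of 7 disjoint one-world frames is valid on their disjoint union (validity is preserved under disjoint unions). Each one-world frame has |W|=1≤6, but the union has |W|=7.
So the class is not modally definable.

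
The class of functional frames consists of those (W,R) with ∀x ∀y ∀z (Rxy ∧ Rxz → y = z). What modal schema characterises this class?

◇r → □r

This is partial functionality; the standard corresponding axiom is CD: ◇r → □r.
Suppose ◇r→□r is valid. Take Rxy, Rxz and set V(r)={y}. Then ◇r at x, so □r at x, so r at z, i.e. z=y.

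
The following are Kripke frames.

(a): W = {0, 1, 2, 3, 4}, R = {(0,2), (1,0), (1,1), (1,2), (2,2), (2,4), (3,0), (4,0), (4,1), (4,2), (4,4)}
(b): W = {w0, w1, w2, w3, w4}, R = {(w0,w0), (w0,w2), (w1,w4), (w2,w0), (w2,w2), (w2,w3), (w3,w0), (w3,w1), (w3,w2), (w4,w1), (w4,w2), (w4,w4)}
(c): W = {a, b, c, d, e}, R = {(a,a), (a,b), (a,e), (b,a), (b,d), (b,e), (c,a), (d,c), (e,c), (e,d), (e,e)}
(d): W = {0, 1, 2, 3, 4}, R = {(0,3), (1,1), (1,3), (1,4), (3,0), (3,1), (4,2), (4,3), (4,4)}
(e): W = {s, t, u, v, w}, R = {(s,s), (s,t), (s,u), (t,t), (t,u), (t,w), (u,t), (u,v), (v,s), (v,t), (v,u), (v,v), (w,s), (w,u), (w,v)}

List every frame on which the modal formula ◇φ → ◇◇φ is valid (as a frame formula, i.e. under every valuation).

(e)

The schema corresponds to a generalized confluence (Geach) condition: ∀x ∀y (xRy → ∃w (y = w ∧ xR²w)).
(a): fails — 3R0 but no w with 0=w and 3R²w.
(b): fails — w3Rw1 but no w with w1=w and w3R²w.
(c): fails — dRc but no w with c=w and dR²w.
(d): fails — 0R3 but no w with 3=w and 0R²w.
(e): holds.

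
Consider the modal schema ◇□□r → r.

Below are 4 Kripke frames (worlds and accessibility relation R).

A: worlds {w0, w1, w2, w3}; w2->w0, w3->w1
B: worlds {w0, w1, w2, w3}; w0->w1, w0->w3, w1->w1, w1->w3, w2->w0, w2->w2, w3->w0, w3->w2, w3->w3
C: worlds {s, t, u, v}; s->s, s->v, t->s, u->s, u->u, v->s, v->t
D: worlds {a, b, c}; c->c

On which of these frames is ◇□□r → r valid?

The schema corresponds to a generalized confluence (Geach) condition: ∀x ∀y (xRy → ∃w (yR²w ∧ x = w)).
A: fails — w2Rw0 but no w with w0R²w and w2=w.
B: ✓.
C: fails — uRs but no w with sR²w and u=w.
D: ✓.
Valid on: B, D.

B, D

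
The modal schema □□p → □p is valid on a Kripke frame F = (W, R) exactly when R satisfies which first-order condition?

Suppose □□p→□p is valid. Take Rxy and set V(p)={w : xR²w}. Then □□p at x, so □p at x, so p at y, i.e. ∃z(Rxz∧Rzy).

Density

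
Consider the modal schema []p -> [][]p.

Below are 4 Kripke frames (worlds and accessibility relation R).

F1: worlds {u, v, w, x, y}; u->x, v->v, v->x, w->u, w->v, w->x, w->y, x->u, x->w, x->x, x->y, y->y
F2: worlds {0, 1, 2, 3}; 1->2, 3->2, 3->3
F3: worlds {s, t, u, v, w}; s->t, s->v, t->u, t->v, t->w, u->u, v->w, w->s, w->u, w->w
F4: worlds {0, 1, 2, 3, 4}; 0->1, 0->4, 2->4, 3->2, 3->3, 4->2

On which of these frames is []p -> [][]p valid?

F2

Frame correspondent (Sahlqvist): forall x forall y forall z (Rxy & Ryz -> Rxz) — i.e. transitivity.
F1: fails — Rxw and Rwv but not Rxv.
F2: holds.
F3: fails — Rvw and Rwu but not Rvu.
F4: fails — R32 and R24 but not R34.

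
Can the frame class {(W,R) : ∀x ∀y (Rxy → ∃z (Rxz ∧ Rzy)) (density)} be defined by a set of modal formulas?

Definable; □□p → □p defines it

Yes: it is density, defined by the C4 schema □□p → □p.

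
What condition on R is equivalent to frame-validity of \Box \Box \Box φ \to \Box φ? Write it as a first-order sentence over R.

\forall x \forall z (xRz \to \exists w (x R^3 w \wedge z = w))

This is a Sahlqvist (Geach-type) schema ◇^0□^3φ → □^1◇^0φ.
First-order correspondent: \forall x \forall z (xRz \to \exists w (x R^3 w \wedge z = w)).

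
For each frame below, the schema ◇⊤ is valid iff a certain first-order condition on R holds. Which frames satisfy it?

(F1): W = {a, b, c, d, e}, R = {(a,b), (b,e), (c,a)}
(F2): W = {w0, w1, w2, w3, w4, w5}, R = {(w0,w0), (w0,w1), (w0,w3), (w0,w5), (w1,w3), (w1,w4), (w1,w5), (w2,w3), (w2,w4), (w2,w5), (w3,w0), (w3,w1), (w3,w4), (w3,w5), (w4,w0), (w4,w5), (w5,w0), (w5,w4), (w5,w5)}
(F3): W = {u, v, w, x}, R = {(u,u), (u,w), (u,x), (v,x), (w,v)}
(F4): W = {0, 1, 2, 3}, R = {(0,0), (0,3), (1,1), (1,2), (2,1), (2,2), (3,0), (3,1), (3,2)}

(F2), (F4)

The schema corresponds to seriality: ∀x ∃y Rxy.
(F1): fails — world d has no successor.
(F2): condition met.
(F3): fails — world x has no successor.
(F4): condition met.
Valid on: (F2), (F4).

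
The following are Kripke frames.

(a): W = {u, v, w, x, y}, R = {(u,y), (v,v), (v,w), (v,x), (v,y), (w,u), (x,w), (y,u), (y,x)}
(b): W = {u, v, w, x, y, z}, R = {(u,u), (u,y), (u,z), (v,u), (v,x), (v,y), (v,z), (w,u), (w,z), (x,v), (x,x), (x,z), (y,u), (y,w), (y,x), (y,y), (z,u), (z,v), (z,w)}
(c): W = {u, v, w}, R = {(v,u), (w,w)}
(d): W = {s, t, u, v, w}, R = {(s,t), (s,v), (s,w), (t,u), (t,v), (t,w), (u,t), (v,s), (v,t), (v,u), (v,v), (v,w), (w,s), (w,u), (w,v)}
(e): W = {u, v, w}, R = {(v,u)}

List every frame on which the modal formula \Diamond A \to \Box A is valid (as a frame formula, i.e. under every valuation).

(c), (e)

This is the axiom for partial functionality; its first-order frame correspondent is \forall x \forall y \forall z (Rxy \wedge Rxz \to y = z).
(a): fails — v sees both v and w.
(b): fails — u sees both u and y.
(c): satisfies the condition.
(d): fails — s sees both t and v.
(e): satisfies the condition.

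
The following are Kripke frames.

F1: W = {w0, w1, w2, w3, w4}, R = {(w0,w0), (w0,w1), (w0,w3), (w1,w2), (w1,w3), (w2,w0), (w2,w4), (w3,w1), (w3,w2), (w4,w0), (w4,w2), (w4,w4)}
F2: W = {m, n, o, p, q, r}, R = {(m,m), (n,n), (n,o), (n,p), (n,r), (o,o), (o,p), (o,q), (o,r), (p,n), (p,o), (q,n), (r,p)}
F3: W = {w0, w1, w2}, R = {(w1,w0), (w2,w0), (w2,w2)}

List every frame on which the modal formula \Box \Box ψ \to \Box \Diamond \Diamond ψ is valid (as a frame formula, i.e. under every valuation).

F1, F2

The schema corresponds to a generalized confluence (Geach) condition: \forall x \forall z (xRz \to \exists w (x R^2 w \wedge z R^2 w)).
F1: satisfies the condition.
F2: satisfies the condition.
F3: fails — w1Rw0 but no w with w1R²w and w0R²w.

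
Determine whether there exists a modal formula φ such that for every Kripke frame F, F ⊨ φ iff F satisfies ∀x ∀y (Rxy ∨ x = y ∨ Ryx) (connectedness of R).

Not definable by any modal formula

If a class were modally definable it would be closed under disjoint unions (Goldblatt–Thomason).
Take 3 disjoint single-world reflexive frames: each is trivially connected, but their disjoint union has 3 worlds with no edge between distinct components, so it is not connected.
Hence connectedness of R is not modally definable.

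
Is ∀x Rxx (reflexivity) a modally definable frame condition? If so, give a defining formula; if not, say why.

This is a Sahlqvist condition; the T axiom □q → q defines it.
Suppose □q→q is valid. At any x set V(q)={w : Rxw}. Then □q holds at x, so q holds at x, i.e. Rxx.

Definable; □q → q defines it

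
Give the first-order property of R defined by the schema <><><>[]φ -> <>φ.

forall x forall y (x R^3 y -> exists w (yRw & xRw))

This is a Sahlqvist (Geach-type) schema ◇^3□^1φ → □^0◇^1φ.
Minimal-valuation argument: fix x; take any y with xR^3y and any z with xR^0z. Set V(φ) to the set of worlds R-reachable from y in exactly 1 step. Then □^1φ holds at y, so the antecedent holds at x; validity forces ◇^1φ at z, giving a w with zR^1w and yR^1w.
First-order correspondent: forall x forall y (x R^3 y -> exists w (yRw & xRw)).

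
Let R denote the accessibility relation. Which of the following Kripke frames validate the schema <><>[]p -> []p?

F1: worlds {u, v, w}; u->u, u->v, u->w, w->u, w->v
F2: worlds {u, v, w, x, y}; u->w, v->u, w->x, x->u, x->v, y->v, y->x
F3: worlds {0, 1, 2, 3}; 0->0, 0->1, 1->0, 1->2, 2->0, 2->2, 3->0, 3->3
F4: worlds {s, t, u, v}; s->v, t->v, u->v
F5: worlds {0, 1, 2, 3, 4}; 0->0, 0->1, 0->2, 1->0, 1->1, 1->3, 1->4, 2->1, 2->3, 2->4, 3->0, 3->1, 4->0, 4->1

The schema corresponds to a generalized confluence (Geach) condition: forall x forall y forall z ((x R^2 y & xRz) -> exists w (yRw & z = w)).
F1: fails — uR²v, uRu but no t with vRt and u=t.
F2: fails — uR²x, uRw but no t with xRt and w=t.
F3: fails — 0R²1, 0R1 but no w with 1Rw and 1=w.
F4: holds.
F5: fails — 0R²1, 0R2 but no w with 1Rw and 2=w.

F4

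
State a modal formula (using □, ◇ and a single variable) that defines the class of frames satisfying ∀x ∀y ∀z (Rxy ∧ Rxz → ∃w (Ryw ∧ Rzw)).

◇□q → □◇q

This is convergence; the standard corresponding axiom is .2: ◇□q → □◇q.
Suppose ◇□q→□◇q is valid. Take Rxy, Rxz and set V(q)={w : Ryw}. Then □q at y so ◇□q at x, so □◇q at x, so ◇q at z, giving w with Rzw and Ryw.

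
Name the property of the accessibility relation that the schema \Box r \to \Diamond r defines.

Suppose □r→◇r is valid. At any x set V(r)=W. Then □r at x, so ◇r at x, so x has a successor.

seriality: \forall x \exists y Rxy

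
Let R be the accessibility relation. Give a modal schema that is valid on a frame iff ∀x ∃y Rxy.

□p → ◇p

The condition is seriality. The D schema □p → ◇p defines it.
Suppose □p→◇p is valid. At any x set V(p)=W. Then □p at x, so ◇p at x, so x has a successor.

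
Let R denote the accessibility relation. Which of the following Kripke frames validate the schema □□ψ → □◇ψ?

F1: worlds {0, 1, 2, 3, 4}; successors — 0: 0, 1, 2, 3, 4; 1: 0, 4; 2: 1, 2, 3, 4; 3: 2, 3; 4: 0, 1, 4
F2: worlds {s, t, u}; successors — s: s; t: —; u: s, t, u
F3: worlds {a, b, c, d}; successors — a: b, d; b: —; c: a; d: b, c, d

F1

The schema corresponds to a generalized confluence (Geach) condition: ∀x ∀z (xRz → ∃w (xR²w ∧ zRw)).
F1: ✓.
F2: fails — uRt but no w with uR²w and tRw.
F3: fails — aRb but no w with aR²w and bRw.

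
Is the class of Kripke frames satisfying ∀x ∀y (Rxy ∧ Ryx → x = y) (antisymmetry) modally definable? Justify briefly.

Not definable by any modal formula

Modal frame validity is preserved under surjective bounded morphisms.
The 8-cycle (worlds 0,1,2,3,4,5,6,7 with 0→1→2→3→4→5→6→7→0) is antisymmetric. Sending even-indexed worlds to • and odd-indexed worlds to ∘ is a surjective bounded morphism onto the two-world frame with •↔∘, which is not antisymmetric.
So no modal formula (or set of formulas) defines exactly the antisymmetric frames.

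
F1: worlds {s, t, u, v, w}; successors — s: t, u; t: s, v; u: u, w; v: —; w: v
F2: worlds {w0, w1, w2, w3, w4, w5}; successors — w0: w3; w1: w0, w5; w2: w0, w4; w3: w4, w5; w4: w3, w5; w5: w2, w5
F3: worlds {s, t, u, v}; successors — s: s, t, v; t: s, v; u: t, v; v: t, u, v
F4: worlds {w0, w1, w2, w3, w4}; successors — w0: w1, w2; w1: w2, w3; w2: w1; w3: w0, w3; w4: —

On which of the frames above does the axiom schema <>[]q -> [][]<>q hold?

This is the axiom for a generalized confluence (Geach) condition; its first-order frame correspondent is forall x forall y forall z ((xRy & x R^2 z) -> exists w (yRw & zRw)).
F1: fails — sRt, sR²s but no w* with tRw* and sRw*.
F2: fails — w1Rw0, w1R²w2 but no w with w0Rw and w2Rw.
F3: ✓.
F4: fails — w0Rw1, w0R²w2 but no w with w1Rw and w2Rw.
Valid on: F3.

F3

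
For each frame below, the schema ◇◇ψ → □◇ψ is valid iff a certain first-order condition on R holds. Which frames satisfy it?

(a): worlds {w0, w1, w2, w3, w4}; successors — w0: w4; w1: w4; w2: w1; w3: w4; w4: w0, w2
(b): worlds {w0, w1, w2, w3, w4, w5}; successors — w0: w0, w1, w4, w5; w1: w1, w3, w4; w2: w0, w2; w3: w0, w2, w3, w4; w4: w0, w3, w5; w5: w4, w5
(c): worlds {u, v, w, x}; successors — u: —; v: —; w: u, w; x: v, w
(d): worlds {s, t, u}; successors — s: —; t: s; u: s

(d)

This is the axiom for a generalized confluence (Geach) condition; its first-order frame correspondent is ∀x ∀y ∀z ((xR²y ∧ xRz) → ∃w (y = w ∧ zRw)).
(a): fails — w4R²w1, w4Rw0 but no w with w1=w and w0Rw.
(b): fails — w0R²w0, w0Rw1 but no w with w0=w and w1Rw.
(c): fails — wR²u, wRu but no t with u=t and uRt.
(d): satisfies the condition.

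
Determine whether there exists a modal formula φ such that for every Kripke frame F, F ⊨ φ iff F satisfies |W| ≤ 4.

No — not modally definable

Modal frame validity is preserved under disjoint unions.
Any modal formula valid on each of 5 disjoint one-world frames is valid on their disjoint union (validity is preserved under disjoint unions). Each one-world frame has |W|=1≤4, but the union has |W|=5.
Hence having at most 4 worlds is not modally definable.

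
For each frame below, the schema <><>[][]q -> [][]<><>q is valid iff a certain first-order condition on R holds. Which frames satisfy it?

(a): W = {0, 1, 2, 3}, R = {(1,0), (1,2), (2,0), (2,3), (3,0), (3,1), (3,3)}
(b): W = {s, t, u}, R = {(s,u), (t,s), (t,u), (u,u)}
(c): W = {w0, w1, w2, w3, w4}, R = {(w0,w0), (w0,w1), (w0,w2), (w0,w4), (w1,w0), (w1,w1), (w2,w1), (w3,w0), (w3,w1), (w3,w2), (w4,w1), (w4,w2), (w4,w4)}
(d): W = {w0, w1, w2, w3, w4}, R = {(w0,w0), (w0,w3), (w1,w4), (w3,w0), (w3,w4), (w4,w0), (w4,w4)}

(b), (c), (d)

Frame correspondent (Sahlqvist): forall x forall y forall z ((x R^2 y & x R^2 z) -> exists w (y R^2 w & z R^2 w)) — i.e. a generalized confluence (Geach) condition.
(a): fails — 1R²0, 1R²0 but no w with 0R²w and 0R²w.
(b): holds.
(c): holds.
(d): holds.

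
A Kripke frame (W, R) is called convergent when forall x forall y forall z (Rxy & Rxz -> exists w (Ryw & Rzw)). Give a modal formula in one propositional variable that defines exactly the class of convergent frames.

A defining formula is ◇□q → □◇q (the .2 axiom).
Suppose ◇□q→□◇q is valid. Take Rxy, Rxz and set V(q)={w : Ryw}. Then □q at y so ◇□q at x, so □◇q at x, so ◇q at z, giving w with Rzw and Ryw.

◇□q → □◇q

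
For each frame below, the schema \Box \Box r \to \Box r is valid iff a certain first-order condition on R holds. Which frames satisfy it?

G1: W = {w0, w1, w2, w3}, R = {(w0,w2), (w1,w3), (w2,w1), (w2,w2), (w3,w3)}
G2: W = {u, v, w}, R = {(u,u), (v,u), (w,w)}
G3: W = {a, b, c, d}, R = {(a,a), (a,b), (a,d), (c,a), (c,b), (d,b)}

G1, G2

This is the axiom for density; its first-order frame correspondent is \forall x \forall y (Rxy \to \exists z (Rxz \wedge Rzy)).
G1: condition met.
G2: condition met.
G3: fails — Rdb but no z with Rdz and Rzb.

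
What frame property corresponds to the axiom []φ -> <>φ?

Seriality

Suppose □φ→◇φ is valid. At any x set V(φ)=W. Then □φ at x, so ◇φ at x, so x has a successor.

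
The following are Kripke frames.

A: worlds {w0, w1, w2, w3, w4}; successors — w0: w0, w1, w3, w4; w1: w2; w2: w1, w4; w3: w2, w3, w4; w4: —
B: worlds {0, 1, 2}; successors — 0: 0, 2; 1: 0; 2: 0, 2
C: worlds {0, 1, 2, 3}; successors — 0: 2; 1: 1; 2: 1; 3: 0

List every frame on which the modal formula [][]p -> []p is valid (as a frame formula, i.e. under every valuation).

B

Frame correspondent (Sahlqvist): forall x forall y (Rxy -> exists z (Rxz & Rzy)) — i.e. density.
A: fails — Rw1w2 but no z with Rw1z and Rzw2.
B: condition met.
C: fails — R30 but no z with R3z and Rz0.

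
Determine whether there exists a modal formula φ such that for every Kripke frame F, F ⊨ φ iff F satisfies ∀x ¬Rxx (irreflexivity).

If a class were modally definable it would be closed under surjective bounded morphisms (Goldblatt–Thomason).
The 5-cycle (worlds a,b,c,d,e with a→b→c→d→e→a) is irreflexive, and the map sending every world to a single reflexive point • is a surjective bounded morphism (forth: every edge maps to (•,•); back: every world has a successor). So any modal formula valid on the 5-cycle is also valid on the reflexive point, which is not irreflexive.
So the class is not modally definable.

No — not modally definable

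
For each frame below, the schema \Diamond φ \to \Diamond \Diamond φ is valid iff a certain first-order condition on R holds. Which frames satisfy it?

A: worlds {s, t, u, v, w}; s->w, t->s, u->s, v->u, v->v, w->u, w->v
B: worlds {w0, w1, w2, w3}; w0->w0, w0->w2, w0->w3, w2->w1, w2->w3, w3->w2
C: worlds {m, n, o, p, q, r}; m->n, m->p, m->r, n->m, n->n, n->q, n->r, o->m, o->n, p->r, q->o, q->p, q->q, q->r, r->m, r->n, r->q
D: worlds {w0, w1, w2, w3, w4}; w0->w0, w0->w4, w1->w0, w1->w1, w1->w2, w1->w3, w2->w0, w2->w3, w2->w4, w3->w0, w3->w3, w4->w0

D

Frame correspondent (Sahlqvist): \forall x \forall y (xRy \to \exists w (y = w \wedge x R^2 w)) — i.e. a generalized confluence (Geach) condition.
A: fails — sRw but no w* with w=w* and sR²w*.
B: fails — w2Rw1 but no w with w1=w and w2R²w.
C: fails — mRp but no w with p=w and mR²w.
D: condition met.
Valid on: D.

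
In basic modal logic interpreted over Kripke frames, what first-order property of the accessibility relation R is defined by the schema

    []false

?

emptiness of R

□⊥ is valid iff no world has any successor (otherwise □⊥ fails at any world with one).
The converse is a direct semantic check.
So the correspondent is emptiness of R.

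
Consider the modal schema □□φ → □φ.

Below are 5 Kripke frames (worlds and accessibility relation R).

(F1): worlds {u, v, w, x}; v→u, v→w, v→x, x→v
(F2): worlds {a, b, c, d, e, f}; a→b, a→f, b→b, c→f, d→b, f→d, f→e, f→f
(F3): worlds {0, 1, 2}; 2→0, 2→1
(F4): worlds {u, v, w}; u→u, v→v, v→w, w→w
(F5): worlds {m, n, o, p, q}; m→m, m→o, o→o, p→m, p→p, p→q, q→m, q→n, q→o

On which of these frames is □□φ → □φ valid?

(F2), (F4)

This is the axiom for density; its first-order frame correspondent is ∀x ∀y (Rxy → ∃z (Rxz ∧ Rzy)).
(F1): fails — Rvu but no z with Rvz and Rzu.
(F2): holds.
(F3): fails — R20 but no z with R2z and Rz0.
(F4): holds.
(F5): fails — Rqn but no z with Rqz and Rzn.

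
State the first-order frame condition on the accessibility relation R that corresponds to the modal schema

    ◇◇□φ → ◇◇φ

∀x ∀y (xR²y → ∃w (yRw ∧ xR²w))

This is a Sahlqvist (Geach-type) schema ◇^2□^1φ → □^0◇^2φ.
Minimal-valuation argument: fix x; take any y with xR^2y and any z with xR^0z. Set V(φ) to the set of worlds R-reachable from y in exactly 1 step. Then □^1φ holds at y, so the antecedent holds at x; validity forces ◇^2φ at z, giving a w with zR^2w and yR^1w.
First-order correspondent: ∀x ∀y (xR²y → ∃w (yRw ∧ xR²w)).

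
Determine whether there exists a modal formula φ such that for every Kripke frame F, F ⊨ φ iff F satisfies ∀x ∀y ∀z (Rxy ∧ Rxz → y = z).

Yes: it is partial functionality, defined by the CD schema ◇r → □r.
Suppose ◇r→□r is valid. Take Rxy, Rxz and set V(r)={y}. Then ◇r at x, so □r at x, so r at z, i.e. z=y.

Yes, by ◇r → □r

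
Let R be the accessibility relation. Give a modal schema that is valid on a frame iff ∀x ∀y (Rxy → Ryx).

A defining formula is q → □◇q (the B axiom).
Suppose q→□◇q is valid. Take Rxy and set V(q)={x}. Then q at x, so □◇q at x, so ◇q at y, so some z with Ryz has q; z=x, i.e. Ryx.

q → □◇q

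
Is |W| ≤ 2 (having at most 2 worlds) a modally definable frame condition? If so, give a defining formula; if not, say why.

Modal frame validity is preserved under disjoint unions.
Any modal formula valid on each of 3 disjoint one-world frames is valid on their disjoint union (validity is preserved under disjoint unions). Each one-world frame has |W|=1≤2, but the union has |W|=3.
Hence having at most 2 worlds is not modally definable.

Not modally definable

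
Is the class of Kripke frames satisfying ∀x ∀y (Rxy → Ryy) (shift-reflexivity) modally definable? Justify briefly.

This is a Sahlqvist condition; the T□ axiom □(□q → q) defines it.

Yes, by □(□q → q)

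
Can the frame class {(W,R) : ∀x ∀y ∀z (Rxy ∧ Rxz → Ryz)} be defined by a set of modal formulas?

This is a Sahlqvist condition; the 5 axiom ◇r → □◇r defines it.

Yes, by ◇r → □◇r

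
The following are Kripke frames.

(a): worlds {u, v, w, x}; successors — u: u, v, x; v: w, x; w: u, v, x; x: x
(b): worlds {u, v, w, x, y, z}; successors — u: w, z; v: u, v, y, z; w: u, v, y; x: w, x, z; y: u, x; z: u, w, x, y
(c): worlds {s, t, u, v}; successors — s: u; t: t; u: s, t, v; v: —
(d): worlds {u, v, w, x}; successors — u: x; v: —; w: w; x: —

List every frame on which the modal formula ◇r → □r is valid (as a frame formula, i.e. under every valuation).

Frame correspondent (Sahlqvist): ∀x ∀y ∀z (Rxy ∧ Rxz → y = z) — i.e. partial functionality.
(a): fails — u sees both u and v.
(b): fails — u sees both w and z.
(c): fails — u sees both s and t.
(d): holds.

(d)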